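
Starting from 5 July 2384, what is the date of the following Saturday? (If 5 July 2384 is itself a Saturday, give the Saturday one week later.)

July 7, 2384

Jul 5, 2384 is a Thursday.
From Thursday to the next Saturday is 2 days.
Jul 5, 2384 + 2 = Jul 7, 2384.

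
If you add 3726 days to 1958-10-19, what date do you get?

December 31, 1968

+365 (one year) → Oct 19, 1959 (3361 left).
+366 (one year; includes Feb 29, 1960) → Oct 19, 1960 (2995 left).
+365 (one year) → Oct 19, 1961 (2630 left).
+365 (one year) → Oct 19, 1962 (2265 left).
+365 (one year) → Oct 19, 1963 (1900 left).
+366 (one year; includes Feb 29, 1964) → Oct 19, 1964 (1534 left).
+365 (one year) → Oct 19, 1965 (1169 left).
+365 (one year) → Oct 19, 1966 (804 left).
+365 (one year) → Oct 19, 1967 (439 left).
+366 (one year; includes Feb 29, 1968) → Oct 19, 1968 (73 left).
Oct has 31 days: +13 → Nov 1, 1968 (60 left).
Nov has 30 days: +30 → Dec 1, 1968 (30 left).
+30 → Dec 31, 1968.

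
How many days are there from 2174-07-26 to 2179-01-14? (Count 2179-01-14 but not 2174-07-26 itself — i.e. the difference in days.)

1633

Jul 26, 2174 → Jul 26, 2175: 365 days.
Jul 26, 2175 → Jul 26, 2176: 366 days (Feb 29, 2176 is in that span).
Jul 26, 2176 → Jul 26, 2177: 365 days.
Jul 26, 2177 → Jul 26, 2178: 365 days.
Jul 26, 2178 → Aug 26, 2178: 31 days (July has 31).
Aug 26, 2178 → Sep 26, 2178: 31 days (August has 31).
Sep 26, 2178 → Oct 26, 2178: 30 days (September has 30).
Oct 26, 2178 → Nov 26, 2178: 31 days (October has 31).
Nov 26, 2178 → Dec 26, 2178: 30 days (November has 30).
Dec 26, 2178 → Jan 14, 2179: 19 days.
Total: 1633 days.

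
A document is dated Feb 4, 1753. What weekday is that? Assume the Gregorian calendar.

Doomsday rule: the anchor day for the 1700s is Sunday. For year 53: 53÷12 = 4 r 5, and 5÷4 = 1, so 4+5+1 = 10.
Sunday + 10 ≡ Wednesday — that's 1753's doomsday.
In February the doomsday date is Feb 28 (1753 is not a leap year).
Feb 4 is 24 days before Feb 28; 24 mod 7 = 3, so Wednesday − 3 = Sunday.

Sunday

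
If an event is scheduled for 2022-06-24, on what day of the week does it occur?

Friday

Doomsday rule: the anchor day for the 2000s is Tuesday. For year 22: 22÷12 = 1 r 10, and 10÷4 = 2, so 1+10+2 = 13.
Tuesday + 13 ≡ Monday — that's 2022's doomsday.
In June the doomsday date is Jun 6.
Jun 24 is 18 days after Jun 6; 18 mod 7 = 4, so Monday + 4 = Friday.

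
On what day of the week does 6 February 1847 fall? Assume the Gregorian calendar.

Doomsday rule: the anchor day for the 1800s is Friday. For year 47: 47÷12 = 3 r 11, and 11÷4 = 2, so 3+11+2 = 16.
Friday + 16 ≡ Sunday — that's 1847's doomsday.
In February the doomsday date is Feb 28 (1847 is not a leap year).
Feb 6 is 22 days before Feb 28; 22 mod 7 = 1, so Sunday − 1 = Saturday.

Saturday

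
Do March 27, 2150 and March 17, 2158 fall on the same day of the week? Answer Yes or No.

Yes

From Mar 27, 2150 to Mar 17, 2158 is 2912 days.
2912 mod 7 = 0, so they are the same weekday.
(Mar 27, 2150 is a Friday; Mar 17, 2158 is a Friday.)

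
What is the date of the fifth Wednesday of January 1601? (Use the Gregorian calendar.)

January 31, 1601

January 1, 1601 is a Monday.
The first Wednesday is therefore January 3 (2 days later).
The fifth Wednesday is 3 + 4×7 = January 31.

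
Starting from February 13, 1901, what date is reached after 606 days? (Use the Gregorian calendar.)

October 12, 1902

+365 (one year) → Feb 13, 1902 (241 left).
Feb has 28 days: +16 → Mar 1, 1902 (225 left).
Mar has 31 days: +31 → Apr 1, 1902 (194 left).
Apr has 30 days: +30 → May 1, 1902 (164 left).
May has 31 days: +31 → Jun 1, 1902 (133 left).
Jun has 30 days: +30 → Jul 1, 1902 (103 left).
Jul has 31 days: +31 → Aug 1, 1902 (72 left).
Aug has 31 days: +31 → Sep 1, 1902 (41 left).
Sep has 30 days: +30 → Oct 1, 1902 (11 left).
+11 → Oct 12, 1902.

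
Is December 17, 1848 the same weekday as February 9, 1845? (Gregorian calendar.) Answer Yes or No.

Yes

From Feb 9, 1845 to Dec 17, 1848 is 1407 days.
1407 mod 7 = 0, so they are the same weekday.
(Feb 9, 1845 is a Sunday; Dec 17, 1848 is a Sunday.)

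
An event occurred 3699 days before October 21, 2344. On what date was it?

September 5, 2334

−366 (one year; includes Feb 29, 2344) → Oct 21, 2343 (3333 left).
−365 (one year) → Oct 21, 2342 (2968 left).
−365 (one year) → Oct 21, 2341 (2603 left).
−365 (one year) → Oct 21, 2340 (2238 left).
−366 (one year; includes Feb 29, 2340) → Oct 21, 2339 (1872 left).
−365 (one year) → Oct 21, 2338 (1507 left).
−365 (one year) → Oct 21, 2337 (1142 left).
−365 (one year) → Oct 21, 2336 (777 left).
−366 (one year; includes Feb 29, 2336) → Oct 21, 2335 (411 left).
−365 (one year) → Oct 21, 2334 (46 left).
−21 → Sep 30, 2334 (end of Sep, 30 days; 25 left).
−25 → Sep 5, 2334.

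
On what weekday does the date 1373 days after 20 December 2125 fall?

First find the weekday of Dec 20, 2125. Doomsday rule: the anchor day for the 2100s is Sunday. For year 25: 25÷12 = 2 r 1, and 1÷4 = 0, so 2+1+0 = 3.
Sunday + 3 ≡ Wednesday — that's 2125's doomsday.
In December the doomsday date is Dec 12.
Dec 20 is 8 days after Dec 12; 8 mod 7 = 1, so Wednesday + 1 = Thursday.
1373 mod 7 = 1, so 1373 days after a Thursday is Thursday + 1 = Friday.

Friday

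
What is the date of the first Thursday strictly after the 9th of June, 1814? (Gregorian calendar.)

Jun 9, 1814 is a Thursday.
From Thursday to the next Thursday is 7 days.
Jun 9, 1814 + 7 = Jun 16, 1814.

June 16, 1814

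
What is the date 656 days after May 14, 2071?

February 28, 2073

+366 (one year; includes Feb 29, 2072) → May 14, 2072 (290 left).
May has 31 days: +18 → Jun 1, 2072 (272 left).
Jun has 30 days: +30 → Jul 1, 2072 (242 left).
Jul has 31 days: +31 → Aug 1, 2072 (211 left).
Aug has 31 days: +31 → Sep 1, 2072 (180 left).
Sep has 30 days: +30 → Oct 1, 2072 (150 left).
Oct has 31 days: +31 → Nov 1, 2072 (119 left).
Nov has 30 days: +30 → Dec 1, 2072 (89 left).
Dec has 31 days: +31 → Jan 1, 2073 (58 left).
Jan has 31 days: +31 → Feb 1, 2073 (27 left).
+27 → Feb 28, 2073.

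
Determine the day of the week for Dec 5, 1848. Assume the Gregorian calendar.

January 1, 1848 is a Saturday.
Jan 1, 1848 → Feb 1, 1848: 31 days (January has 31).
Feb 1, 1848 → Mar 1, 1848: 29 days (February has 29).
Mar 1, 1848 → Apr 1, 1848: 31 days (March has 31).
Apr 1, 1848 → May 1, 1848: 30 days (April has 30).
May 1, 1848 → Jun 1, 1848: 31 days (May has 31).
Jun 1, 1848 → Jul 1, 1848: 30 days (June has 30).
Jul 1, 1848 → Aug 1, 1848: 31 days (July has 31).
Aug 1, 1848 → Sep 1, 1848: 31 days (August has 31).
Sep 1, 1848 → Oct 1, 1848: 30 days (September has 30).
Oct 1, 1848 → Nov 1, 1848: 31 days (October has 31).
Nov 1, 1848 → Dec 1, 1848: 30 days (November has 30).
Dec 1, 1848 → Dec 5, 1848: 4 days.
Total: 339 days.
339 mod 7 = 3, so Saturday + 3 = Tuesday.

Tuesday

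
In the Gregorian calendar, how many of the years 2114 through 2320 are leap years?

Multiples of 4 in [2114,2320]: 52.
Of those, multiples of 100: 2 (not leap unless ÷400).
Multiples of 400: 0.
Leap years = 52 − 2 + 0 = 50.

50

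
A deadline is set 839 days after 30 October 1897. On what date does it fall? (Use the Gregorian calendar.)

+365 (one year) → Oct 30, 1898 (474 left).
+365 (one year) → Oct 30, 1899 (109 left).
Oct has 31 days: +2 → Nov 1, 1899 (107 left).
Nov has 30 days: +30 → Dec 1, 1899 (77 left).
Dec has 31 days: +31 → Jan 1, 1900 (46 left).
Jan has 31 days: +31 → Feb 1, 1900 (15 left).
+15 → Feb 16, 1900.

February 16, 1900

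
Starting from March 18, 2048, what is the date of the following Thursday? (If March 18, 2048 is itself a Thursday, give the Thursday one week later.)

March 19, 2048

Mar 18, 2048 is a Wednesday.
From Wednesday to the next Thursday is 1 day.
Mar 18, 2048 + 1 = Mar 19, 2048.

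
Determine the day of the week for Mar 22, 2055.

January 1, 2055 is a Friday.
Jan 1, 2055 → Feb 1, 2055: 31 days (January has 31).
Feb 1, 2055 → Mar 1, 2055: 28 days (February has 28).
Mar 1, 2055 → Mar 22, 2055: 21 days.
Total: 80 days.
80 mod 7 = 3, so Friday + 3 = Monday.

Monday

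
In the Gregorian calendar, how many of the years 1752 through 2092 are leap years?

84

Multiples of 4 in [1752,2092]: 86.
Of those, multiples of 100: 3 (not leap unless ÷400).
Multiples of 400: 1.
Leap years = 86 − 3 + 1 = 84.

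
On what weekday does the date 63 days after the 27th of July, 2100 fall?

First find the weekday of Jul 27, 2100. Doomsday rule: the anchor day for the 2100s is Sunday. For year 00: 0÷12 = 0 r 0, and 0÷4 = 0, so 0+0+0 = 0.
Sunday + 0 ≡ Sunday — that's 2100's doomsday.
In July the doomsday date is Jul 11.
Jul 27 is 16 days after Jul 11; 16 mod 7 = 2, so Sunday + 2 = Tuesday.
63 mod 7 = 0, so 63 days after a Tuesday is Tuesday + 0 = Tuesday.

Tuesday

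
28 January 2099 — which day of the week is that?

Wednesday

January 1, 2099 is a Thursday.
Jan 1, 2099 → Jan 28, 2099: 27 days.
Total: 27 days.
27 mod 7 = 6, so Thursday + 6 = Wednesday.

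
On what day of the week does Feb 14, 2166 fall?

Doomsday rule: the anchor day for the 2100s is Sunday. For year 66: 66÷12 = 5 r 6, and 6÷4 = 1, so 5+6+1 = 12.
Sunday + 12 ≡ Friday — that's 2166's doomsday.
In February the doomsday date is Feb 28 (2166 is not a leap year).
Feb 14 is 14 days before Feb 28; 14 mod 7 = 0, so Friday − 0 = Friday.

Friday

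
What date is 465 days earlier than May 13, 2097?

−365 (one year) → May 13, 2096 (100 left).
−13 → Apr 30, 2096 (end of Apr, 30 days; 87 left).
−30 → Mar 31, 2096 (end of Mar, 31 days; 57 left).
−31 → Feb 29, 2096 (end of Feb, 29 days; 26 left).
−26 → Feb 3, 2096.

February 3, 2096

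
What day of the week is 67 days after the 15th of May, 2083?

May 15, 2083 is a Saturday.
67 mod 7 = 4, so 67 days after a Saturday is Saturday + 4 = Wednesday.

Wednesday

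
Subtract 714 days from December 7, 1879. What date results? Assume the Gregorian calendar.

December 23, 1877

−365 (one year) → Dec 7, 1878 (349 left).
−7 → Nov 30, 1878 (end of Nov, 30 days; 342 left).
−30 → Oct 31, 1878 (end of Oct, 31 days; 312 left).
−31 → Sep 30, 1878 (end of Sep, 30 days; 281 left).
−30 → Aug 31, 1878 (end of Aug, 31 days; 251 left).
−31 → Jul 31, 1878 (end of Jul, 31 days; 220 left).
−31 → Jun 30, 1878 (end of Jun, 30 days; 189 left).
−30 → May 31, 1878 (end of May, 31 days; 159 left).
−31 → Apr 30, 1878 (end of Apr, 30 days; 128 left).
−30 → Mar 31, 1878 (end of Mar, 31 days; 98 left).
−31 → Feb 28, 1878 (end of Feb, 28 days; 67 left).
−28 → Jan 31, 1878 (end of Jan, 31 days; 39 left).
−31 → Dec 31, 1877 (end of Dec, 31 days; 8 left).
−8 → Dec 23, 1877.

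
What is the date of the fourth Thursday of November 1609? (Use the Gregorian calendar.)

November 1, 1609 is a Sunday.
The first Thursday is therefore November 5 (4 days later).
The fourth Thursday is 5 + 3×7 = November 26.

November 26, 1609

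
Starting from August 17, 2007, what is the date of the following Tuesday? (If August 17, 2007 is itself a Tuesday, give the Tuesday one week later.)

Aug 17, 2007 is a Friday.
From Friday to the next Tuesday is 4 days.
Aug 17, 2007 + 4 = Aug 21, 2007.

August 21, 2007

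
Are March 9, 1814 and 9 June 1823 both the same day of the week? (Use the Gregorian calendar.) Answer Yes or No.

No

From Mar 9, 1814 to Jun 9, 1823 is 3379 days.
3379 mod 7 = 5, so they are different weekdays.
(Mar 9, 1814 is a Wednesday; Jun 9, 1823 is a Monday.)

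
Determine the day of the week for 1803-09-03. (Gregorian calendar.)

Saturday

Doomsday rule: the anchor day for the 1800s is Friday. For year 03: 3÷12 = 0 r 3, and 3÷4 = 0, so 0+3+0 = 3.
Friday + 3 ≡ Monday — that's 1803's doomsday.
In September the doomsday date is Sep 5.
Sep 3 is 2 days before Sep 5; 2 mod 7 = 2, so Monday − 2 = Saturday.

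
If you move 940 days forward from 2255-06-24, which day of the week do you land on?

First find the weekday of Jun 24, 2255. Doomsday rule: the anchor day for the 2200s is Friday. For year 55: 55÷12 = 4 r 7, and 7÷4 = 1, so 4+7+1 = 12.
Friday + 12 ≡ Wednesday — that's 2255's doomsday.
In June the doomsday date is Jun 6.
Jun 24 is 18 days after Jun 6; 18 mod 7 = 4, so Wednesday + 4 = Sunday.
940 mod 7 = 2, so 940 days after a Sunday is Sunday + 2 = Tuesday.

Tuesday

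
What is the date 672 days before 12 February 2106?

April 11, 2104

−365 (one year) → Feb 12, 2105 (307 left).
−12 → Jan 31, 2105 (end of Jan, 31 days; 295 left).
−31 → Dec 31, 2104 (end of Dec, 31 days; 264 left).
−31 → Nov 30, 2104 (end of Nov, 30 days; 233 left).
−30 → Oct 31, 2104 (end of Oct, 31 days; 203 left).
−31 → Sep 30, 2104 (end of Sep, 30 days; 172 left).
−30 → Aug 31, 2104 (end of Aug, 31 days; 142 left).
−31 → Jul 31, 2104 (end of Jul, 31 days; 111 left).
−31 → Jun 30, 2104 (end of Jun, 30 days; 80 left).
−30 → May 31, 2104 (end of May, 31 days; 50 left).
−31 → Apr 30, 2104 (end of Apr, 30 days; 19 left).
−19 → Apr 11, 2104.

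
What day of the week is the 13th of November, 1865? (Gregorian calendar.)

Doomsday rule: the anchor day for the 1800s is Friday. For year 65: 65÷12 = 5 r 5, and 5÷4 = 1, so 5+5+1 = 11.
Friday + 11 ≡ Tuesday — that's 1865's doomsday.
In November the doomsday date is Nov 7.
Nov 13 is 6 days after Nov 7; 6 mod 7 = 6, so Tuesday + 6 = Monday.

Monday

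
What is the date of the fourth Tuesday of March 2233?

March 26, 2233

March 1, 2233 is a Friday.
The first Tuesday is therefore March 5 (4 days later).
The fourth Tuesday is 5 + 3×7 = March 26.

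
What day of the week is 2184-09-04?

Saturday

Doomsday rule: the anchor day for the 2100s is Sunday. For year 84: 84÷12 = 7 r 0, and 0÷4 = 0, so 7+0+0 = 7.
Sunday + 7 ≡ Sunday — that's 2184's doomsday.
In September the doomsday date is Sep 5.
Sep 4 is 1 day before Sep 5; 1 mod 7 = 1, so Sunday − 1 = Saturday.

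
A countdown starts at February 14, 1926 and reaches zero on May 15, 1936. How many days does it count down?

Feb 14, 1926 → Feb 14, 1927: 365 days.
Feb 14, 1927 → Feb 14, 1928: 365 days.
Feb 14, 1928 → Feb 14, 1929: 366 days (Feb 29, 1928 is in that span).
Feb 14, 1929 → Feb 14, 1930: 365 days.
Feb 14, 1930 → Feb 14, 1931: 365 days.
Feb 14, 1931 → Feb 14, 1932: 365 days.
Feb 14, 1932 → Feb 14, 1933: 366 days (Feb 29, 1932 is in that span).
Feb 14, 1933 → Feb 14, 1934: 365 days.
Feb 14, 1934 → Feb 14, 1935: 365 days.
Feb 14, 1935 → Feb 14, 1936: 365 days.
Feb 14, 1936 → Mar 14, 1936: 29 days (February has 29).
Mar 14, 1936 → Apr 14, 1936: 31 days (March has 31).
Apr 14, 1936 → May 14, 1936: 30 days (April has 30).
May 14, 1936 → May 15, 1936: 1 days.
Total: 3743 days.

3743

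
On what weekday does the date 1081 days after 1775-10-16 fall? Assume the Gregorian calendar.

Thursday

Oct 16, 1775 is a Monday.
1081 mod 7 = 3, so 1081 days after a Monday is Monday + 3 = Thursday.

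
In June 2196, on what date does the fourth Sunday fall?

June 26, 2196

June 1, 2196 is a Wednesday.
The first Sunday is therefore June 5 (4 days later).
The fourth Sunday is 5 + 3×7 = June 26.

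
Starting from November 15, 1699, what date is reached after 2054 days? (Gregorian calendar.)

July 1, 1705

+365 (one year) → Nov 15, 1700 (1689 left).
+365 (one year) → Nov 15, 1701 (1324 left).
+365 (one year) → Nov 15, 1702 (959 left).
+365 (one year) → Nov 15, 1703 (594 left).
+366 (one year; includes Feb 29, 1704) → Nov 15, 1704 (228 left).
Nov has 30 days: +16 → Dec 1, 1704 (212 left).
Dec has 31 days: +31 → Jan 1, 1705 (181 left).
Jan has 31 days: +31 → Feb 1, 1705 (150 left).
Feb has 28 days: +28 → Mar 1, 1705 (122 left).
Mar has 31 days: +31 → Apr 1, 1705 (91 left).
Apr has 30 days: +30 → May 1, 1705 (61 left).
May has 31 days: +31 → Jun 1, 1705 (30 left).
Jun has 30 days: +30 → Jul 1, 1705 (0 left).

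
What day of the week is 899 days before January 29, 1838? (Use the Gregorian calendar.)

Friday

Jan 29, 1838 is a Monday.
899 mod 7 = 3, so 899 days before a Monday is Monday − 3 = Friday.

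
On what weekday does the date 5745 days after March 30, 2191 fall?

Monday

First find the weekday of Mar 30, 2191. Doomsday rule: the anchor day for the 2100s is Sunday. For year 91: 91÷12 = 7 r 7, and 7÷4 = 1, so 7+7+1 = 15.
Sunday + 15 ≡ Monday — that's 2191's doomsday.
In March the doomsday date is Mar 14.
Mar 30 is 16 days after Mar 14; 16 mod 7 = 2, so Monday + 2 = Wednesday.
5745 mod 7 = 5, so 5745 days after a Wednesday is Wednesday + 5 = Monday.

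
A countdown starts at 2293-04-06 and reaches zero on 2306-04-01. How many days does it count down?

4742

Apr 6, 2293 → Apr 6, 2294: 365 days.
Apr 6, 2294 → Apr 6, 2295: 365 days.
Apr 6, 2295 → Apr 6, 2296: 366 days (Feb 29, 2296 is in that span).
Apr 6, 2296 → Apr 6, 2297: 365 days.
Apr 6, 2297 → Apr 6, 2298: 365 days.
Apr 6, 2298 → Apr 6, 2299: 365 days.
Apr 6, 2299 → Apr 6, 2300: 365 days.
Apr 6, 2300 → Apr 6, 2301: 365 days.
Apr 6, 2301 → Apr 6, 2302: 365 days.
Apr 6, 2302 → Apr 6, 2303: 365 days.
Apr 6, 2303 → Apr 6, 2304: 366 days (Feb 29, 2304 is in that span).
Apr 6, 2304 → Apr 6, 2305: 365 days.
Apr 6, 2305 → May 6, 2305: 30 days (April has 30).
May 6, 2305 → Jun 6, 2305: 31 days (May has 31).
Jun 6, 2305 → Jul 6, 2305: 30 days (June has 30).
Jul 6, 2305 → Aug 6, 2305: 31 days (July has 31).
Aug 6, 2305 → Sep 6, 2305: 31 days (August has 31).
Sep 6, 2305 → Oct 6, 2305: 30 days (September has 30).
Oct 6, 2305 → Nov 6, 2305: 31 days (October has 31).
Nov 6, 2305 → Dec 6, 2305: 30 days (November has 30).
Dec 6, 2305 → Jan 6, 2306: 31 days (December has 31).
Jan 6, 2306 → Feb 6, 2306: 31 days (January has 31).
Feb 6, 2306 → Mar 6, 2306: 28 days (February has 28).
Mar 6, 2306 → Apr 1, 2306: 26 days.
Total: 4742 days.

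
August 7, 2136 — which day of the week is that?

Tuesday

Doomsday rule: the anchor day for the 2100s is Sunday. For year 36: 36÷12 = 3 r 0, and 0÷4 = 0, so 3+0+0 = 3.
Sunday + 3 ≡ Wednesday — that's 2136's doomsday.
In August the doomsday date is Aug 8.
Aug 7 is 1 day before Aug 8; 1 mod 7 = 1, so Wednesday − 1 = Tuesday.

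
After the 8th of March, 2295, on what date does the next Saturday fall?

Mar 8, 2295 is a Friday.
From Friday to the next Saturday is 1 day.
Mar 8, 2295 + 1 = Mar 9, 2295.

March 9, 2295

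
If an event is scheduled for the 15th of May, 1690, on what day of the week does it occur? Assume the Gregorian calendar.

Monday

Doomsday rule: the anchor day for the 1600s is Tuesday. For year 90: 90÷12 = 7 r 6, and 6÷4 = 1, so 7+6+1 = 14.
Tuesday + 14 ≡ Tuesday — that's 1690's doomsday.
In May the doomsday date is May 9.
May 15 is 6 days after May 9; 6 mod 7 = 6, so Tuesday + 6 = Monday.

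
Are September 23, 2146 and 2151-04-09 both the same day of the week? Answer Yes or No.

From Sep 23, 2146 to Apr 9, 2151 is 1659 days.
1659 mod 7 = 0, so they are the same weekday.
(Sep 23, 2146 is a Friday; Apr 9, 2151 is a Friday.)

Yes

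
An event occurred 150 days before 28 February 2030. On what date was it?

−28 → Jan 31, 2030 (end of Jan, 31 days; 122 left).
−31 → Dec 31, 2029 (end of Dec, 31 days; 91 left).
−31 → Nov 30, 2029 (end of Nov, 30 days; 60 left).
−30 → Oct 31, 2029 (end of Oct, 31 days; 30 left).
−30 → Oct 1, 2029.

October 1, 2029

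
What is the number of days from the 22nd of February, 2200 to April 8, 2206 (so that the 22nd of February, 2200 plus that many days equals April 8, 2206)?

2236

Feb 22, 2200 → Feb 22, 2201: 365 days.
Feb 22, 2201 → Feb 22, 2202: 365 days.
Feb 22, 2202 → Feb 22, 2203: 365 days.
Feb 22, 2203 → Feb 22, 2204: 365 days.
Feb 22, 2204 → Feb 22, 2205: 366 days (Feb 29, 2204 is in that span).
Feb 22, 2205 → Feb 22, 2206: 365 days.
Feb 22, 2206 → Mar 22, 2206: 28 days (February has 28).
Mar 22, 2206 → Apr 8, 2206: 17 days.
Total: 2236 days.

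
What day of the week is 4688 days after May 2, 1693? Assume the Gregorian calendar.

Thursday

May 2, 1693 is a Saturday.
4688 mod 7 = 5, so 4688 days after a Saturday is Saturday + 5 = Thursday.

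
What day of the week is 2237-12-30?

Saturday

Doomsday rule: the anchor day for the 2200s is Friday. For year 37: 37÷12 = 3 r 1, and 1÷4 = 0, so 3+1+0 = 4.
Friday + 4 ≡ Tuesday — that's 2237's doomsday.
In December the doomsday date is Dec 12.
Dec 30 is 18 days after Dec 12; 18 mod 7 = 4, so Tuesday + 4 = Saturday.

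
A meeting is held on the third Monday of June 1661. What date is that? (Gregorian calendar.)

June 20, 1661

June 1, 1661 is a Wednesday.
The first Monday is therefore June 6 (5 days later).
The third Monday is 6 + 2×7 = June 20.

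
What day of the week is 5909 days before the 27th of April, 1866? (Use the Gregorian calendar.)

Thursday

Apr 27, 1866 is a Friday.
5909 mod 7 = 1, so 5909 days before a Friday is Friday − 1 = Thursday.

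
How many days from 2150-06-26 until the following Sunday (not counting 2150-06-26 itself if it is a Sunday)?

2

Jun 26, 2150 is a Friday.
From Friday to the next Sunday is 2 days.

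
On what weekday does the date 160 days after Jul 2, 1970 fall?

First find the weekday of Jul 2, 1970. Doomsday rule: the anchor day for the 1900s is Wednesday. For year 70: 70÷12 = 5 r 10, and 10÷4 = 2, so 5+10+2 = 17.
Wednesday + 17 ≡ Saturday — that's 1970's doomsday.
In July the doomsday date is Jul 11.
Jul 2 is 9 days before Jul 11; 9 mod 7 = 2, so Saturday − 2 = Thursday.
160 mod 7 = 6, so 160 days after a Thursday is Thursday + 6 = Wednesday.

Wednesday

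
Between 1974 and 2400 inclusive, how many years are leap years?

Multiples of 4 in [1974,2400]: 107.
Of those, multiples of 100: 5 (not leap unless ÷400).
Multiples of 400: 2.
Leap years = 107 − 5 + 2 = 104.

104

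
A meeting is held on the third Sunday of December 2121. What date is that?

December 1, 2121 is a Monday.
The first Sunday is therefore December 7 (6 days later).
The third Sunday is 7 + 2×7 = December 21.

December 21, 2121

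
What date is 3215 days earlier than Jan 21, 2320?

April 3, 2311

−365 (one year) → Jan 21, 2319 (2850 left).
−365 (one year) → Jan 21, 2318 (2485 left).
−365 (one year) → Jan 21, 2317 (2120 left).
−366 (one year; includes Feb 29, 2316) → Jan 21, 2316 (1754 left).
−365 (one year) → Jan 21, 2315 (1389 left).
−365 (one year) → Jan 21, 2314 (1024 left).
−365 (one year) → Jan 21, 2313 (659 left).
−366 (one year; includes Feb 29, 2312) → Jan 21, 2312 (293 left).
−21 → Dec 31, 2311 (end of Dec, 31 days; 272 left).
−31 → Nov 30, 2311 (end of Nov, 30 days; 241 left).
−30 → Oct 31, 2311 (end of Oct, 31 days; 211 left).
−31 → Sep 30, 2311 (end of Sep, 30 days; 180 left).
−30 → Aug 31, 2311 (end of Aug, 31 days; 150 left).
−31 → Jul 31, 2311 (end of Jul, 31 days; 119 left).
−31 → Jun 30, 2311 (end of Jun, 30 days; 88 left).
−30 → May 31, 2311 (end of May, 31 days; 58 left).
−31 → Apr 30, 2311 (end of Apr, 30 days; 27 left).
−27 → Apr 3, 2311.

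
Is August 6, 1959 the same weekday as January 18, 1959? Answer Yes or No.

From Jan 18, 1959 to Aug 6, 1959 is 200 days.
200 mod 7 = 4, so they are different weekdays.
(Jan 18, 1959 is a Sunday; Aug 6, 1959 is a Thursday.)

No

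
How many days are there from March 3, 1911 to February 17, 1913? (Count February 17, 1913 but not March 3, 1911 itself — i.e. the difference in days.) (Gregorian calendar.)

717

Mar 3, 1911 → Mar 3, 1912: 366 days (Feb 29, 1912 is in that span).
Mar 3, 1912 → Apr 3, 1912: 31 days (March has 31).
Apr 3, 1912 → May 3, 1912: 30 days (April has 30).
May 3, 1912 → Jun 3, 1912: 31 days (May has 31).
Jun 3, 1912 → Jul 3, 1912: 30 days (June has 30).
Jul 3, 1912 → Aug 3, 1912: 31 days (July has 31).
Aug 3, 1912 → Sep 3, 1912: 31 days (August has 31).
Sep 3, 1912 → Oct 3, 1912: 30 days (September has 30).
Oct 3, 1912 → Nov 3, 1912: 31 days (October has 31).
Nov 3, 1912 → Dec 3, 1912: 30 days (November has 30).
Dec 3, 1912 → Jan 3, 1913: 31 days (December has 31).
Jan 3, 1913 → Feb 3, 1913: 31 days (January has 31).
Feb 3, 1913 → Feb 17, 1913: 14 days.
Total: 717 days.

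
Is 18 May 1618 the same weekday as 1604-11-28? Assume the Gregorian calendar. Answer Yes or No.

No

From Nov 28, 1604 to May 18, 1618 is 4919 days.
4919 mod 7 = 5, so they are different weekdays.
(Nov 28, 1604 is a Sunday; May 18, 1618 is a Friday.)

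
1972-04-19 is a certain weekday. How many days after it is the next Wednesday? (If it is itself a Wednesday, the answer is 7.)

7

Apr 19, 1972 is a Wednesday.
From Wednesday to the next Wednesday is 7 days.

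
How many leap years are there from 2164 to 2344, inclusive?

Multiples of 4 in [2164,2344]: 46.
Of those, multiples of 100: 2 (not leap unless ÷400).
Multiples of 400: 0.
Leap years = 46 − 2 + 0 = 44.

44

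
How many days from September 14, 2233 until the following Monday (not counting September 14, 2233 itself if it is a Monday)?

2

Sep 14, 2233 is a Saturday.
From Saturday to the next Monday is 2 days.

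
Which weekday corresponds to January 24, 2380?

Doomsday rule: the anchor day for the 2300s is Wednesday. For year 80: 80÷12 = 6 r 8, and 8÷4 = 2, so 6+8+2 = 16.
Wednesday + 16 ≡ Friday — that's 2380's doomsday.
In January the doomsday date is Jan 4 (2380 is a leap year (divisible by 4)).
Jan 24 is 20 days after Jan 4; 20 mod 7 = 6, so Friday + 6 = Thursday.

Thursday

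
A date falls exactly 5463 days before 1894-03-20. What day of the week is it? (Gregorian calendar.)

Mar 20, 1894 is a Tuesday.
5463 mod 7 = 3, so 5463 days before a Tuesday is Tuesday − 3 = Saturday.

Saturday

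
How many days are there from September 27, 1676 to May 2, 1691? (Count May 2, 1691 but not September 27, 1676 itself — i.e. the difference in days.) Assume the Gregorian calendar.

Sep 27, 1676 → Sep 27, 1677: 365 days.
Sep 27, 1677 → Sep 27, 1678: 365 days.
Sep 27, 1678 → Sep 27, 1679: 365 days.
Sep 27, 1679 → Sep 27, 1680: 366 days (Feb 29, 1680 is in that span).
Sep 27, 1680 → Sep 27, 1681: 365 days.
Sep 27, 1681 → Sep 27, 1682: 365 days.
Sep 27, 1682 → Sep 27, 1683: 365 days.
Sep 27, 1683 → Sep 27, 1684: 366 days (Feb 29, 1684 is in that span).
Sep 27, 1684 → Sep 27, 1685: 365 days.
Sep 27, 1685 → Sep 27, 1686: 365 days.
Sep 27, 1686 → Sep 27, 1687: 365 days.
Sep 27, 1687 → Sep 27, 1688: 366 days (Feb 29, 1688 is in that span).
Sep 27, 1688 → Sep 27, 1689: 365 days.
Sep 27, 1689 → Sep 27, 1690: 365 days.
Sep 27, 1690 → Oct 27, 1690: 30 days (September has 30).
Oct 27, 1690 → Nov 27, 1690: 31 days (October has 31).
Nov 27, 1690 → Dec 27, 1690: 30 days (November has 30).
Dec 27, 1690 → Jan 27, 1691: 31 days (December has 31).
Jan 27, 1691 → Feb 27, 1691: 31 days (January has 31).
Feb 27, 1691 → Mar 27, 1691: 28 days (February has 28).
Mar 27, 1691 → Apr 27, 1691: 31 days (March has 31).
Apr 27, 1691 → May 2, 1691: 5 days.
Total: 5330 days.

5330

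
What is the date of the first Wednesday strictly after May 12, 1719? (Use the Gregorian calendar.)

May 12, 1719 is a Friday.
From Friday to the next Wednesday is 5 days.
May 12, 1719 + 5 = May 17, 1719.

May 17, 1719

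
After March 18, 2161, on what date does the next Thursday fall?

Mar 18, 2161 is a Wednesday.
From Wednesday to the next Thursday is 1 day.
Mar 18, 2161 + 1 = Mar 19, 2161.

March 19, 2161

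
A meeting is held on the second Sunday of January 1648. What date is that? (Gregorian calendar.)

January 12, 1648

January 1, 1648 is a Wednesday.
The first Sunday is therefore January 5 (4 days later).
The second Sunday is 5 + 1×7 = January 12.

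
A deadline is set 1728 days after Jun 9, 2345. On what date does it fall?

March 3, 2350

+365 (one year) → Jun 9, 2346 (1363 left).
+365 (one year) → Jun 9, 2347 (998 left).
+366 (one year; includes Feb 29, 2348) → Jun 9, 2348 (632 left).
+365 (one year) → Jun 9, 2349 (267 left).
Jun has 30 days: +22 → Jul 1, 2349 (245 left).
Jul has 31 days: +31 → Aug 1, 2349 (214 left).
Aug has 31 days: +31 → Sep 1, 2349 (183 left).
Sep has 30 days: +30 → Oct 1, 2349 (153 left).
Oct has 31 days: +31 → Nov 1, 2349 (122 left).
Nov has 30 days: +30 → Dec 1, 2349 (92 left).
Dec has 31 days: +31 → Jan 1, 2350 (61 left).
Jan has 31 days: +31 → Feb 1, 2350 (30 left).
Feb has 28 days: +28 → Mar 1, 2350 (2 left).
+2 → Mar 3, 2350.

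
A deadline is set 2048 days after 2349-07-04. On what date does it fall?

+365 (one year) → Jul 4, 2350 (1683 left).
+365 (one year) → Jul 4, 2351 (1318 left).
+366 (one year; includes Feb 29, 2352) → Jul 4, 2352 (952 left).
+365 (one year) → Jul 4, 2353 (587 left).
+365 (one year) → Jul 4, 2354 (222 left).
Jul has 31 days: +28 → Aug 1, 2354 (194 left).
Aug has 31 days: +31 → Sep 1, 2354 (163 left).
Sep has 30 days: +30 → Oct 1, 2354 (133 left).
Oct has 31 days: +31 → Nov 1, 2354 (102 left).
Nov has 30 days: +30 → Dec 1, 2354 (72 left).
Dec has 31 days: +31 → Jan 1, 2355 (41 left).
Jan has 31 days: +31 → Feb 1, 2355 (10 left).
+10 → Feb 11, 2355.

February 11, 2355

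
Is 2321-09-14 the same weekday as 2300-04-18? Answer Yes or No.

Yes

From Apr 18, 2300 to Sep 14, 2321 is 7819 days.
7819 mod 7 = 0, so they are the same weekday.
(Apr 18, 2300 is a Wednesday; Sep 14, 2321 is a Wednesday.)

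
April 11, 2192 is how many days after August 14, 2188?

Aug 14, 2188 → Aug 14, 2189: 365 days.
Aug 14, 2189 → Aug 14, 2190: 365 days.
Aug 14, 2190 → Aug 14, 2191: 365 days.
Aug 14, 2191 → Sep 14, 2191: 31 days (August has 31).
Sep 14, 2191 → Oct 14, 2191: 30 days (September has 30).
Oct 14, 2191 → Nov 14, 2191: 31 days (October has 31).
Nov 14, 2191 → Dec 14, 2191: 30 days (November has 30).
Dec 14, 2191 → Jan 14, 2192: 31 days (December has 31).
Jan 14, 2192 → Feb 14, 2192: 31 days (January has 31).
Feb 14, 2192 → Mar 14, 2192: 29 days (February has 29).
Mar 14, 2192 → Apr 11, 2192: 28 days.
Total: 1336 days.

1336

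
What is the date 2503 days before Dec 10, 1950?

−365 (one year) → Dec 10, 1949 (2138 left).
−365 (one year) → Dec 10, 1948 (1773 left).
−366 (one year; includes Feb 29, 1948) → Dec 10, 1947 (1407 left).
−365 (one year) → Dec 10, 1946 (1042 left).
−365 (one year) → Dec 10, 1945 (677 left).
−365 (one year) → Dec 10, 1944 (312 left).
−10 → Nov 30, 1944 (end of Nov, 30 days; 302 left).
−30 → Oct 31, 1944 (end of Oct, 31 days; 272 left).
−31 → Sep 30, 1944 (end of Sep, 30 days; 241 left).
−30 → Aug 31, 1944 (end of Aug, 31 days; 211 left).
−31 → Jul 31, 1944 (end of Jul, 31 days; 180 left).
−31 → Jun 30, 1944 (end of Jun, 30 days; 149 left).
−30 → May 31, 1944 (end of May, 31 days; 119 left).
−31 → Apr 30, 1944 (end of Apr, 30 days; 88 left).
−30 → Mar 31, 1944 (end of Mar, 31 days; 58 left).
−31 → Feb 29, 1944 (end of Feb, 29 days; 27 left).
−27 → Feb 2, 1944.

February 2, 1944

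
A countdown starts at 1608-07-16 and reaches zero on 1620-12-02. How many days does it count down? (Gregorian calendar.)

4522

Jul 16, 1608 → Jul 16, 1609: 365 days.
Jul 16, 1609 → Jul 16, 1610: 365 days.
Jul 16, 1610 → Jul 16, 1611: 365 days.
Jul 16, 1611 → Jul 16, 1612: 366 days (Feb 29, 1612 is in that span).
Jul 16, 1612 → Jul 16, 1613: 365 days.
Jul 16, 1613 → Jul 16, 1614: 365 days.
Jul 16, 1614 → Jul 16, 1615: 365 days.
Jul 16, 1615 → Jul 16, 1616: 366 days (Feb 29, 1616 is in that span).
Jul 16, 1616 → Jul 16, 1617: 365 days.
Jul 16, 1617 → Jul 16, 1618: 365 days.
Jul 16, 1618 → Jul 16, 1619: 365 days.
Jul 16, 1619 → Jul 16, 1620: 366 days (Feb 29, 1620 is in that span).
Jul 16, 1620 → Aug 16, 1620: 31 days (July has 31).
Aug 16, 1620 → Sep 16, 1620: 31 days (August has 31).
Sep 16, 1620 → Oct 16, 1620: 30 days (September has 30).
Oct 16, 1620 → Nov 16, 1620: 31 days (October has 31).
Nov 16, 1620 → Dec 2, 1620: 16 days.
Total: 4522 days.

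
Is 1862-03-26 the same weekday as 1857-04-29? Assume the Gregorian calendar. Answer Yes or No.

Yes

From Apr 29, 1857 to Mar 26, 1862 is 1792 days.
1792 mod 7 = 0, so they are the same weekday.
(Apr 29, 1857 is a Wednesday; Mar 26, 1862 is a Wednesday.)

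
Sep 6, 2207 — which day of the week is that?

Doomsday rule: the anchor day for the 2200s is Friday. For year 07: 7÷12 = 0 r 7, and 7÷4 = 1, so 0+7+1 = 8.
Friday + 8 ≡ Saturday — that's 2207's doomsday.
In September the doomsday date is Sep 5.
Sep 6 is 1 day after Sep 5; 1 mod 7 = 1, so Saturday + 1 = Sunday.

Sunday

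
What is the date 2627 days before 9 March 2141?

December 29, 2133

−365 (one year) → Mar 9, 2140 (2262 left).
−366 (one year; includes Feb 29, 2140) → Mar 9, 2139 (1896 left).
−365 (one year) → Mar 9, 2138 (1531 left).
−365 (one year) → Mar 9, 2137 (1166 left).
−365 (one year) → Mar 9, 2136 (801 left).
−366 (one year; includes Feb 29, 2136) → Mar 9, 2135 (435 left).
−365 (one year) → Mar 9, 2134 (70 left).
−9 → Feb 28, 2134 (end of Feb, 28 days; 61 left).
−28 → Jan 31, 2134 (end of Jan, 31 days; 33 left).
−31 → Dec 31, 2133 (end of Dec, 31 days; 2 left).
−2 → Dec 29, 2133.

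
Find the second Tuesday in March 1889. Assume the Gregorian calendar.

March 1, 1889 is a Friday.
The first Tuesday is therefore March 5 (4 days later).
The second Tuesday is 5 + 1×7 = March 12.

March 12, 1889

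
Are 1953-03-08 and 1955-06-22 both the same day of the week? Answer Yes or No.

No

From Mar 8, 1953 to Jun 22, 1955 is 836 days.
836 mod 7 = 3, so they are different weekdays.
(Mar 8, 1953 is a Sunday; Jun 22, 1955 is a Wednesday.)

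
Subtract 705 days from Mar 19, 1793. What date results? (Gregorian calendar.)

−365 (one year) → Mar 19, 1792 (340 left).
−19 → Feb 29, 1792 (end of Feb, 29 days; 321 left).
−29 → Jan 31, 1792 (end of Jan, 31 days; 292 left).
−31 → Dec 31, 1791 (end of Dec, 31 days; 261 left).
−31 → Nov 30, 1791 (end of Nov, 30 days; 230 left).
−30 → Oct 31, 1791 (end of Oct, 31 days; 200 left).
−31 → Sep 30, 1791 (end of Sep, 30 days; 169 left).
−30 → Aug 31, 1791 (end of Aug, 31 days; 139 left).
−31 → Jul 31, 1791 (end of Jul, 31 days; 108 left).
−31 → Jun 30, 1791 (end of Jun, 30 days; 77 left).
−30 → May 31, 1791 (end of May, 31 days; 47 left).
−31 → Apr 30, 1791 (end of Apr, 30 days; 16 left).
−16 → Apr 14, 1791.

April 14, 1791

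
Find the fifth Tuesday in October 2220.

October 1, 2220 is a Sunday.
The first Tuesday is therefore October 3 (2 days later).
The fifth Tuesday is 3 + 4×7 = October 31.

October 31, 2220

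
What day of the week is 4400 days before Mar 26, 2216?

Mar 26, 2216 is a Tuesday.
4400 mod 7 = 4, so 4400 days before a Tuesday is Tuesday − 4 = Friday.

Friday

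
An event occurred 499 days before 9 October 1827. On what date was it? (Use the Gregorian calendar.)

−365 (one year) → Oct 9, 1826 (134 left).
−9 → Sep 30, 1826 (end of Sep, 30 days; 125 left).
−30 → Aug 31, 1826 (end of Aug, 31 days; 95 left).
−31 → Jul 31, 1826 (end of Jul, 31 days; 64 left).
−31 → Jun 30, 1826 (end of Jun, 30 days; 33 left).
−30 → May 31, 1826 (end of May, 31 days; 3 left).
−3 → May 28, 1826.

May 28, 1826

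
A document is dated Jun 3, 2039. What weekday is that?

Doomsday rule: the anchor day for the 2000s is Tuesday. For year 39: 39÷12 = 3 r 3, and 3÷4 = 0, so 3+3+0 = 6.
Tuesday + 6 ≡ Monday — that's 2039's doomsday.
In June the doomsday date is Jun 6.
Jun 3 is 3 days before Jun 6; 3 mod 7 = 3, so Monday − 3 = Friday.

Friday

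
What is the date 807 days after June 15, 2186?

August 30, 2188

+365 (one year) → Jun 15, 2187 (442 left).
+366 (one year; includes Feb 29, 2188) → Jun 15, 2188 (76 left).
Jun has 30 days: +16 → Jul 1, 2188 (60 left).
Jul has 31 days: +31 → Aug 1, 2188 (29 left).
+29 → Aug 30, 2188.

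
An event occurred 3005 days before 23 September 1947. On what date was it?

−365 (one year) → Sep 23, 1946 (2640 left).
−365 (one year) → Sep 23, 1945 (2275 left).
−365 (one year) → Sep 23, 1944 (1910 left).
−366 (one year; includes Feb 29, 1944) → Sep 23, 1943 (1544 left).
−365 (one year) → Sep 23, 1942 (1179 left).
−365 (one year) → Sep 23, 1941 (814 left).
−365 (one year) → Sep 23, 1940 (449 left).
−366 (one year; includes Feb 29, 1940) → Sep 23, 1939 (83 left).
−23 → Aug 31, 1939 (end of Aug, 31 days; 60 left).
−31 → Jul 31, 1939 (end of Jul, 31 days; 29 left).
−29 → Jul 2, 1939.

July 2, 1939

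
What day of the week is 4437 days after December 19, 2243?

Monday

First find the weekday of Dec 19, 2243. Doomsday rule: the anchor day for the 2200s is Friday. For year 43: 43÷12 = 3 r 7, and 7÷4 = 1, so 3+7+1 = 11.
Friday + 11 ≡ Tuesday — that's 2243's doomsday.
In December the doomsday date is Dec 12.
Dec 19 is 7 days after Dec 12; 7 mod 7 = 0, so Tuesday + 0 = Tuesday.
4437 mod 7 = 6, so 4437 days after a Tuesday is Tuesday + 6 = Monday.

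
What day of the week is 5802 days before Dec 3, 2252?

Saturday

First find the weekday of Dec 3, 2252. Doomsday rule: the anchor day for the 2200s is Friday. For year 52: 52÷12 = 4 r 4, and 4÷4 = 1, so 4+4+1 = 9.
Friday + 9 ≡ Sunday — that's 2252's doomsday.
In December the doomsday date is Dec 12.
Dec 3 is 9 days before Dec 12; 9 mod 7 = 2, so Sunday − 2 = Friday.
5802 mod 7 = 6, so 5802 days before a Friday is Friday − 6 = Saturday.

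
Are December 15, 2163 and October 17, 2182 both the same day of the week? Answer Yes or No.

From Dec 15, 2163 to Oct 17, 2182 is 6881 days.
6881 mod 7 = 0, so they are the same weekday.
(Dec 15, 2163 is a Thursday; Oct 17, 2182 is a Thursday.)

Yes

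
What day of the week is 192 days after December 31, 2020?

Dec 31, 2020 is a Thursday.
192 mod 7 = 3, so 192 days after a Thursday is Thursday + 3 = Sunday.

Sunday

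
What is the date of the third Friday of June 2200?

June 20, 2200

June 1, 2200 is a Sunday.
The first Friday is therefore June 6 (5 days later).
The third Friday is 6 + 2×7 = June 20.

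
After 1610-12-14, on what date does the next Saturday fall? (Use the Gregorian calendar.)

Dec 14, 1610 is a Tuesday.
From Tuesday to the next Saturday is 4 days.
Dec 14, 1610 + 4 = Dec 18, 1610.

December 18, 1610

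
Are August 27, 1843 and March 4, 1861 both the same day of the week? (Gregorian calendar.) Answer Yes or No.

From Aug 27, 1843 to Mar 4, 1861 is 6399 days.
6399 mod 7 = 1, so they are different weekdays.
(Aug 27, 1843 is a Sunday; Mar 4, 1861 is a Monday.)

No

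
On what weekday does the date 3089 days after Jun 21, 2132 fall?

Jun 21, 2132 is a Saturday.
3089 mod 7 = 2, so 3089 days after a Saturday is Saturday + 2 = Monday.

Monday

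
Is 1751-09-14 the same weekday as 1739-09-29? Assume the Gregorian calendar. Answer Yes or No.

Yes

From Sep 29, 1739 to Sep 14, 1751 is 4368 days.
4368 mod 7 = 0, so they are the same weekday.
(Sep 29, 1739 is a Tuesday; Sep 14, 1751 is a Tuesday.)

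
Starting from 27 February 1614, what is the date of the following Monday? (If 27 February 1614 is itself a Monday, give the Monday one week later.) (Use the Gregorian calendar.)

March 3, 1614

Feb 27, 1614 is a Thursday.
From Thursday to the next Monday is 4 days.
Feb 27, 1614 + 4 = Mar 3, 1614.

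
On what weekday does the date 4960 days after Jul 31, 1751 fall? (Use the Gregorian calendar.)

Wednesday

Jul 31, 1751 is a Saturday.
4960 mod 7 = 4, so 4960 days after a Saturday is Saturday + 4 = Wednesday.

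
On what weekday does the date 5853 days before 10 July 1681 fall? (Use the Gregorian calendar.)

Wednesday

First find the weekday of Jul 10, 1681. Doomsday rule: the anchor day for the 1600s is Tuesday. For year 81: 81÷12 = 6 r 9, and 9÷4 = 2, so 6+9+2 = 17.
Tuesday + 17 ≡ Friday — that's 1681's doomsday.
In July the doomsday date is Jul 11.
Jul 10 is 1 day before Jul 11; 1 mod 7 = 1, so Friday − 1 = Thursday.
5853 mod 7 = 1, so 5853 days before a Thursday is Thursday − 1 = Wednesday.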